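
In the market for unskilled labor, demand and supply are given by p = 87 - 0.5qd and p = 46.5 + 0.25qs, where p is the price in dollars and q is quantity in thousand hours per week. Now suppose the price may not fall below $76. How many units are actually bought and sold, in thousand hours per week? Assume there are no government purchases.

Rearranging demand gives qd = 174 - 2p; rearranging supply gives qs = 4p - 186. In a free market, 174 - 2p = 4p - 186 gives the equilibrium p* = 60, q* = 54.
Because the floor (76) lies above the market-clearing price, it is binding.
At p = 76: qd = 174 - 2·76 = 22 and qs = 4·76 - 186 = 118.
The quantity actually transacted is the short side, demand: 22.

22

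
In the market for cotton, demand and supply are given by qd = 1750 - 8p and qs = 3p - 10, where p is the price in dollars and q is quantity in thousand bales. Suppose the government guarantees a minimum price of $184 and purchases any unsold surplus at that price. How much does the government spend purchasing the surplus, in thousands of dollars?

48576

Equilibrium: 1750 - 8p = 3p - 10, so 1760 = 11p and p* = 160, q* = 470.
Since 184 > 160, the floor is binding.
At p = 184: qd = 1750 - 8·184 = 278 and qs = 3·184 - 10 = 542.
Surplus = qs - qd = 264.
Government expenditure = surplus × support price = 264 × 184 = 48576.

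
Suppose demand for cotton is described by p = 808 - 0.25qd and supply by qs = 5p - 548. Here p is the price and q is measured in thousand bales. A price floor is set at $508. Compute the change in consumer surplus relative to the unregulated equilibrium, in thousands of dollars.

-121088

Rearranging demand gives qd = 3232 - 4p. Equilibrium: 3232 - 4p = 5p - 548, so 3780 = 9p and p* = 420, q* = 1552.
The floor of 508 is above the equilibrium price 420, so it binds.
At p = 508: qd = 3232 - 4·508 = 1200 and qs = 5·508 - 548 = 1992.
Consumer surplus without the control is ½ · (808 - 420) · 1552 = 301088.
With the floor, consumers buy 1200 units at 508, so CS = ½ · (808 - 508) · 1200 = 180000.
Change in consumer surplus = 180000 - 301088 = -121088.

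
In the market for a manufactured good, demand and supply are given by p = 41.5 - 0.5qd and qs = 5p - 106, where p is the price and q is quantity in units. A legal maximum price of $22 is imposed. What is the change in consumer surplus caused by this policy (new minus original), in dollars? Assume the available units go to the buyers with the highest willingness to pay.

-136.25

Rearranging demand gives qd = 83 - 2p. Without the control the market clears where 83 - 2p = 5p - 106, i.e. p* = 27 and q* = 29.
Because the ceiling (22) lies below the market-clearing price, it is binding.
At p = 22: qd = 83 - 2·22 = 39 and qs = 5·22 - 106 = 4.
Consumer surplus without the control is ½ · (41.5 - 27) · 29 = 210.25.
With the ceiling, 4 units are sold at 22 (assume they go to the highest-value buyers). The demand price at q = 4 is 39.5, so CS = ½ · [(41.5 - 22) + (39.5 - 22)] · 4 = 74.
Change in consumer surplus = 74 - 210.25 = -136.25.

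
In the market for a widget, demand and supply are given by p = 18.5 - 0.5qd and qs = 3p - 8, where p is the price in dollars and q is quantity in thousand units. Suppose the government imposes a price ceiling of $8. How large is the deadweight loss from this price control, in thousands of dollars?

3.75

Rearranging demand gives qd = 37 - 2p. Equilibrium: 37 - 2p = 3p - 8, so 45 = 5p and p* = 9, q* = 19.
The ceiling of 8 is below the equilibrium price 9, so it binds.
At p = 8: qd = 37 - 2·8 = 21 and qs = 3·8 - 8 = 16.
Quantity traded falls to 16. At q = 16 the demand price is (37 - 16)/2 = 10.5 and the supply price is (8 + 16)/3 = 8.
Deadweight loss = ½ · (10.5 - 8) · (19 - 16) = ½ · 2.5 · 3 = 3.75.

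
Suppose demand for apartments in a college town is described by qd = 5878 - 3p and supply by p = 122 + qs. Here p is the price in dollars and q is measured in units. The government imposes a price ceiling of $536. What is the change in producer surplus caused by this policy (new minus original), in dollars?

-863744

Rearranging supply gives qs = p - 122. Equilibrium: 5878 - 3p = p - 122, so 6000 = 4p and p* = 1500, q* = 1378.
The ceiling of 536 is below the equilibrium price 1500, so it binds.
At p = 536: qd = 5878 - 3·536 = 4270 and qs = 536 - 122 = 414.
Producer surplus without the control is ½ · (1500 - 122) · 1378 = 949442.
With the ceiling, producers sell 414 units at 536, so PS = ½ · (536 - 122) · 414 = 85698.
Change in producer surplus = 85698 - 949442 = -863744.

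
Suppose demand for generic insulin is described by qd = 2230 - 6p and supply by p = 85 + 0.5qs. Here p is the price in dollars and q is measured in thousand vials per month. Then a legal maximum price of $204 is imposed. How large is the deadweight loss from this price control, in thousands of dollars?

12288

Rearranging supply gives qs = 2p - 170. Setting quantity demanded equal to quantity supplied, 2230 - 6p = 2p - 170, gives p* = 300 and q* = 430.
Because the ceiling (204) lies below the market-clearing price, it is binding.
At p = 204: qd = 2230 - 6·204 = 1006 and qs = 2·204 - 170 = 238.
Quantity traded falls to 238. At q = 238 the demand price is (2230 - 238)/6 = 332 and the supply price is (170 + 238)/2 = 204.
Deadweight loss = ½ · (332 - 204) · (430 - 238) = ½ · 128 · 192 = 12288.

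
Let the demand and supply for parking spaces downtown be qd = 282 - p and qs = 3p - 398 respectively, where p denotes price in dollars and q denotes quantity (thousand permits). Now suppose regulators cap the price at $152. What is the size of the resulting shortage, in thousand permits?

Without the control the market clears where 282 - p = 3p - 398, i.e. p* = 170 and q* = 112.
Since 152 < 170, the ceiling is binding.
At p = 152: qd = 282 - 152 = 130 and qs = 3·152 - 398 = 58.
Shortage = qd - qs = 130 - 58 = 72.

72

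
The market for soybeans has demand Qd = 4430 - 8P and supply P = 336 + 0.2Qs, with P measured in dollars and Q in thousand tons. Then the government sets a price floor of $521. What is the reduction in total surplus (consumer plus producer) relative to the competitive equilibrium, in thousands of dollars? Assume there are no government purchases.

Rearranging supply gives Qs = 5P - 1680. In a free market, 4430 - 8P = 5P - 1680 gives the equilibrium P* = 470, Q* = 670.
Because the floor (521) lies above the market-clearing price, it is binding.
At P = 521: Qd = 4430 - 8·521 = 262 and Qs = 5·521 - 1680 = 925.
Quantity traded falls to 262. At Q = 262 the demand price is (4430 - 262)/8 = 521 and the supply price is (1680 + 262)/5 = 388.4.
Deadweight loss = ½ · (521 - 388.4) · (670 - 262) = ½ · 132.6 · 408 = 27050.4.

27050.4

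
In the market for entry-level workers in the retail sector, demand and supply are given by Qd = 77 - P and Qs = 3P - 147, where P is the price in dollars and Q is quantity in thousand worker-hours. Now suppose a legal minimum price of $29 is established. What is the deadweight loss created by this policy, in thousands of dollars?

0

Equilibrium: 77 - P = 3P - 147, so 224 = 4P and P* = 56, Q* = 21.
Since 29 is below P* = 56, the floor does not bind and the free-market outcome prevails.
Since the control does not bind, no trades are prevented and deadweight loss is zero.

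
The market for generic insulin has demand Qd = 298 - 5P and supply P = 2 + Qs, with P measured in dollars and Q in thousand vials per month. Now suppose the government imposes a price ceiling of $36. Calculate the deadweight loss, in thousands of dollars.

117.6

Rearranging supply gives Qs = P - 2. Setting quantity demanded equal to quantity supplied, 298 - 5P = P - 2, gives P* = 50 and Q* = 48.
Because the ceiling (36) lies below the market-clearing price, it is binding.
At P = 36: Qd = 298 - 5·36 = 118 and Qs = 36 - 2 = 34.
Quantity traded falls to 34. At Q = 34 the demand price is (298 - 34)/5 = 52.8 and the supply price is 2 + 34 = 36.
Deadweight loss = ½ · (52.8 - 36) · (48 - 34) = ½ · 16.8 · 14 = 117.6.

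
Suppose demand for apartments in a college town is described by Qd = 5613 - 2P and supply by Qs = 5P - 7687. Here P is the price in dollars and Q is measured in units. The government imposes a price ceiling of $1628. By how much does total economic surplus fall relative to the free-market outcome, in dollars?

In a free market, 5613 - 2P = 5P - 7687 gives the equilibrium P* = 1900, Q* = 1813.
The ceiling of 1628 is below the equilibrium price 1900, so it binds.
At P = 1628: Qd = 5613 - 2·1628 = 2357 and Qs = 5·1628 - 7687 = 453.
Quantity traded falls to 453. At Q = 453 the demand price is (5613 - 453)/2 = 2580 and the supply price is (7687 + 453)/5 = 1628.
Deadweight loss = ½ · (2580 - 1628) · (1813 - 453) = ½ · 952 · 1360 = 647360.

647360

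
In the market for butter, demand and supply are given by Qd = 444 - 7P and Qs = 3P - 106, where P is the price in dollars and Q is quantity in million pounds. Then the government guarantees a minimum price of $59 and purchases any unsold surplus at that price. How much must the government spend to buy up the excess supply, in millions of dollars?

2360

Equilibrium: 444 - 7P = 3P - 106, so 550 = 10P and P* = 55, Q* = 59.
Because the floor (59) lies above the market-clearing price, it is binding.
At P = 59: Qd = 444 - 7·59 = 31 and Qs = 3·59 - 106 = 71.
Surplus = Qs - Qd = 40.
Government expenditure = surplus × support price = 40 × 59 = 2360.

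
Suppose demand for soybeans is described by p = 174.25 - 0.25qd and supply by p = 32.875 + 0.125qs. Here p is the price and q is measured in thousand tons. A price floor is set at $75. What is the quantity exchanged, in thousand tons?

Rearranging demand gives qd = 697 - 4p; rearranging supply gives qs = 8p - 263. Setting quantity demanded equal to quantity supplied, 697 - 4p = 8p - 263, gives p* = 80 and q* = 377.
Since 75 is below p* = 80, the floor does not bind and the free-market outcome prevails.

377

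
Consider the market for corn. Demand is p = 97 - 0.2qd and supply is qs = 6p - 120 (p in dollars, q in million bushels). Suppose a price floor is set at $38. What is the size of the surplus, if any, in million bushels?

Rearranging demand gives qd = 485 - 5p. Without the control the market clears where 485 - 5p = 6p - 120, i.e. p* = 55 and q* = 210.
The floor of 38 is below the equilibrium price 55, so it is not binding; the market clears at p* = 55, q* = 210.
Since the control does not bind, there is no surplus.

0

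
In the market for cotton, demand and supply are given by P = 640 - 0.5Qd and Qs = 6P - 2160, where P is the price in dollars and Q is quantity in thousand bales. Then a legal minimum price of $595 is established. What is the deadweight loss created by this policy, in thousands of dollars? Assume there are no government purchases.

Rearranging demand gives Qd = 1280 - 2P. Without the control the market clears where 1280 - 2P = 6P - 2160, i.e. P* = 430 and Q* = 420.
Since 595 > 430, the floor is binding.
At P = 595: Qd = 1280 - 2·595 = 90 and Qs = 6·595 - 2160 = 1410.
Quantity traded falls to 90. At Q = 90 the demand price is (1280 - 90)/2 = 595 and the supply price is (2160 + 90)/6 = 375.
Deadweight loss = ½ · (595 - 375) · (420 - 90) = ½ · 220 · 330 = 36300.

36300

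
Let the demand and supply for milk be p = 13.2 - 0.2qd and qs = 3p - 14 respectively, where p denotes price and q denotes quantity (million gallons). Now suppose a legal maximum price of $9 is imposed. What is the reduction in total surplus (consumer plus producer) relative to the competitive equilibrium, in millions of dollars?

2.4

Rearranging demand gives qd = 66 - 5p. Without the control the market clears where 66 - 5p = 3p - 14, i.e. p* = 10 and q* = 16.
Since 9 < 10, the ceiling is binding.
At p = 9: qd = 66 - 5·9 = 21 and qs = 3·9 - 14 = 13.
Quantity traded falls to 13. At q = 13 the demand price is (66 - 13)/5 = 10.6 and the supply price is (14 + 13)/3 = 9.
Deadweight loss = ½ · (10.6 - 9) · (16 - 13) = ½ · 1.6 · 3 = 2.4.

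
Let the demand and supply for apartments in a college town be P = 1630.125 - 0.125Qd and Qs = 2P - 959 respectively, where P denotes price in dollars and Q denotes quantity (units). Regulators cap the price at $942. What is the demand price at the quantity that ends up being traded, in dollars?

Rearranging demand gives Qd = 13041 - 8P. Setting quantity demanded equal to quantity supplied, 13041 - 8P = 2P - 959, gives P* = 1400 and Q* = 1841.
The ceiling of 942 is below the equilibrium price 1400, so it binds.
At P = 942: Qd = 13041 - 8·942 = 5505 and Qs = 2·942 - 959 = 925.
Only 925 units reach the market. On the demand curve, the marginal buyer's willingness to pay at Q = 925 is (13041 - 925)/8 = 1514.5.

1514.5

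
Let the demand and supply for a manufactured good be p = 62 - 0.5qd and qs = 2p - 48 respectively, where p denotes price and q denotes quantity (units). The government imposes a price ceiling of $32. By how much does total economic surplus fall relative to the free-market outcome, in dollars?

Rearranging demand gives qd = 124 - 2p. In a free market, 124 - 2p = 2p - 48 gives the equilibrium p* = 43, q* = 38.
Because the ceiling (32) lies below the market-clearing price, it is binding.
At p = 32: qd = 124 - 2·32 = 60 and qs = 2·32 - 48 = 16.
Quantity traded falls to 16. At q = 16 the demand price is (124 - 16)/2 = 54 and the supply price is (48 + 16)/2 = 32.
Deadweight loss = ½ · (54 - 32) · (38 - 16) = ½ · 22 · 22 = 242.

242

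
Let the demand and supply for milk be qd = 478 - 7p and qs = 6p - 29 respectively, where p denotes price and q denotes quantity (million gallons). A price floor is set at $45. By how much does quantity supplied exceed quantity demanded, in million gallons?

In a free market, 478 - 7p = 6p - 29 gives the equilibrium p* = 39, q* = 205.
Because the floor (45) lies above the market-clearing price, it is binding.
At p = 45: qd = 478 - 7·45 = 163 and qs = 6·45 - 29 = 241.
Surplus = qs - qd = 241 - 163 = 78.

78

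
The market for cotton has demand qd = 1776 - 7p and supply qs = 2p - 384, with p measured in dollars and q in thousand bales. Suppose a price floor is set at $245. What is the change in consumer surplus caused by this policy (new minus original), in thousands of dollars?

Without the control the market clears where 1776 - 7p = 2p - 384, i.e. p* = 240 and q* = 96.
Because the floor (245) lies above the market-clearing price, it is binding.
At p = 245: qd = 1776 - 7·245 = 61 and qs = 2·245 - 384 = 106.
Consumer surplus without the control is ½ · (1776/7 - 240) · 96 = 4608/7.
With the floor, consumers buy 61 units at 245, so CS = ½ · (1776/7 - 245) · 61 = 3721/14.
Change in consumer surplus = 3721/14 - 4608/7 = -392.5.

-392.5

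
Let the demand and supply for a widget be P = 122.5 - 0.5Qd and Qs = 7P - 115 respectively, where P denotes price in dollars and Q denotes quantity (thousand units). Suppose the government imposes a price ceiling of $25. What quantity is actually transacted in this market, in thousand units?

60

Rearranging demand gives Qd = 245 - 2P. Without the control the market clears where 245 - 2P = 7P - 115, i.e. P* = 40 and Q* = 165.
Since 25 < 40, the ceiling is binding.
At P = 25: Qd = 245 - 2·25 = 195 and Qs = 7·25 - 115 = 60.
The quantity actually transacted is the short side, supply: 60.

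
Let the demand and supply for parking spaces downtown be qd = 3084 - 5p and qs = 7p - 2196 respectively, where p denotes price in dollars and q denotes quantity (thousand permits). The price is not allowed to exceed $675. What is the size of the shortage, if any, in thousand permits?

0

Setting quantity demanded equal to quantity supplied, 3084 - 5p = 7p - 2196, gives p* = 440 and q* = 884.
The ceiling of 675 is above the equilibrium price 440, so it is not binding; the market clears at p* = 440, q* = 884.
Since the control does not bind, there is no shortage.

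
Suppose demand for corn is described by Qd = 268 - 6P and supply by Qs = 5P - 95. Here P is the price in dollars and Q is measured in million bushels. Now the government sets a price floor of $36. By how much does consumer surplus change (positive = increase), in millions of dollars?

-183

Setting quantity demanded equal to quantity supplied, 268 - 6P = 5P - 95, gives P* = 33 and Q* = 70.
Because the floor (36) lies above the market-clearing price, it is binding.
At P = 36: Qd = 268 - 6·36 = 52 and Qs = 5·36 - 95 = 85.
Consumer surplus without the control is ½ · (134/3 - 33) · 70 = 1225/3.
With the floor, consumers buy 52 units at 36, so CS = ½ · (134/3 - 36) · 52 = 676/3.
Change in consumer surplus = 676/3 - 1225/3 = -183.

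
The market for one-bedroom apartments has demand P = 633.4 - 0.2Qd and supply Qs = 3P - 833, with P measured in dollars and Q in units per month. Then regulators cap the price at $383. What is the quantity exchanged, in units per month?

316

Rearranging demand gives Qd = 3167 - 5P. Setting quantity demanded equal to quantity supplied, 3167 - 5P = 3P - 833, gives P* = 500 and Q* = 667.
The ceiling of 383 is below the equilibrium price 500, so it binds.
At P = 383: Qd = 3167 - 5·383 = 1252 and Qs = 3·383 - 833 = 316.
The quantity actually transacted is the short side, supply: 316.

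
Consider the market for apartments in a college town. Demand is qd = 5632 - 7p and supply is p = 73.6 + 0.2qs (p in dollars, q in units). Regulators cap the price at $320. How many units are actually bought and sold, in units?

1232

Rearranging supply gives qs = 5p - 368. In a free market, 5632 - 7p = 5p - 368 gives the equilibrium p* = 500, q* = 2132.
Since 320 < 500, the ceiling is binding.
At p = 320: qd = 5632 - 7·320 = 3392 and qs = 5·320 - 368 = 1232.
The quantity actually transacted is the short side, supply: 1232.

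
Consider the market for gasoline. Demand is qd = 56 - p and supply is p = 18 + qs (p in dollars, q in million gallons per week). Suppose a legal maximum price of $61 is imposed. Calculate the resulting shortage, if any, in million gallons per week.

0

Rearranging supply gives qs = p - 18. Setting quantity demanded equal to quantity supplied, 56 - p = p - 18, gives p* = 37 and q* = 19.
Since 61 is above p* = 37, the ceiling does not bind and the free-market outcome prevails.
Since the control does not bind, there is no shortage.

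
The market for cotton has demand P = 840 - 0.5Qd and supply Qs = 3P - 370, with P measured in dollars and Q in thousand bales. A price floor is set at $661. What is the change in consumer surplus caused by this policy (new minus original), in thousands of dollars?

-152859

Rearranging demand gives Qd = 1680 - 2P. Without the control the market clears where 1680 - 2P = 3P - 370, i.e. P* = 410 and Q* = 860.
Since 661 > 410, the floor is binding.
At P = 661: Qd = 1680 - 2·661 = 358 and Qs = 3·661 - 370 = 1613.
Consumer surplus without the control is ½ · (840 - 410) · 860 = 184900.
With the floor, consumers buy 358 units at 661, so CS = ½ · (840 - 661) · 358 = 32041.
Change in consumer surplus = 32041 - 184900 = -152859.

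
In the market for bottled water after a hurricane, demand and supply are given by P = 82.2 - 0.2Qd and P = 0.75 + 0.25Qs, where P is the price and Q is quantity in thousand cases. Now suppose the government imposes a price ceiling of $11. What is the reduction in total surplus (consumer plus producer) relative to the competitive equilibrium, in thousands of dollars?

4410

Rearranging demand gives Qd = 411 - 5P; rearranging supply gives Qs = 4P - 3. Equilibrium: 411 - 5P = 4P - 3, so 414 = 9P and P* = 46, Q* = 181.
Because the ceiling (11) lies below the market-clearing price, it is binding.
At P = 11: Qd = 411 - 5·11 = 356 and Qs = 4·11 - 3 = 41.
Quantity traded falls to 41. At Q = 41 the demand price is (411 - 41)/5 = 74 and the supply price is (3 + 41)/4 = 11.
Deadweight loss = ½ · (74 - 11) · (181 - 41) = ½ · 63 · 140 = 4410.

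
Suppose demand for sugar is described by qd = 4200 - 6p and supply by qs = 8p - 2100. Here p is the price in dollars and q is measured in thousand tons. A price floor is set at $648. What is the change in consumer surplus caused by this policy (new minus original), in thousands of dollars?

Setting quantity demanded equal to quantity supplied, 4200 - 6p = 8p - 2100, gives p* = 450 and q* = 1500.
The floor of 648 is above the equilibrium price 450, so it binds.
At p = 648: qd = 4200 - 6·648 = 312 and qs = 8·648 - 2100 = 3084.
Consumer surplus without the control is ½ · (700 - 450) · 1500 = 187500.
With the floor, consumers buy 312 units at 648, so CS = ½ · (700 - 648) · 312 = 8112.
Change in consumer surplus = 8112 - 187500 = -179388.

-179388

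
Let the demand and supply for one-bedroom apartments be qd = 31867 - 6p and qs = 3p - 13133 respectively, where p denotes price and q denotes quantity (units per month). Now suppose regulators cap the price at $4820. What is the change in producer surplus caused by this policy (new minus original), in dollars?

-287460

Setting quantity demanded equal to quantity supplied, 31867 - 6p = 3p - 13133, gives p* = 5000 and q* = 1867.
Because the ceiling (4820) lies below the market-clearing price, it is binding.
At p = 4820: qd = 31867 - 6·4820 = 2947 and qs = 3·4820 - 13133 = 1327.
Producer surplus without the control is ½ · (5000 - 13133/3) · 1867 = 3485689/6.
With the ceiling, producers sell 1327 units at 4820, so PS = ½ · (4820 - 13133/3) · 1327 = 1760929/6.
Change in producer surplus = 1760929/6 - 3485689/6 = -287460.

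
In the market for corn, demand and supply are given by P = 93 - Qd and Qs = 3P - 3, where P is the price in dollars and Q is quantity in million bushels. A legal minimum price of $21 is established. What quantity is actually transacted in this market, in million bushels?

69

Rearranging demand gives Qd = 93 - P. In a free market, 93 - P = 3P - 3 gives the equilibrium P* = 24, Q* = 69.
The floor of 21 is below the equilibrium price 24, so it is not binding; the market clears at P* = 24, Q* = 69.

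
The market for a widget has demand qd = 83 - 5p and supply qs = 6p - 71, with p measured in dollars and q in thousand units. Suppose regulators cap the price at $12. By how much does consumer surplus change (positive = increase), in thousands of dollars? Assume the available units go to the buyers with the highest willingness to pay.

Setting quantity demanded equal to quantity supplied, 83 - 5p = 6p - 71, gives p* = 14 and q* = 13.
Because the ceiling (12) lies below the market-clearing price, it is binding.
At p = 12: qd = 83 - 5·12 = 23 and qs = 6·12 - 71 = 1.
Consumer surplus without the control is ½ · (16.6 - 14) · 13 = 16.9.
With the ceiling, 1 units are sold at 12 (assume they go to the highest-value buyers). The demand price at q = 1 is 16.4, so CS = ½ · [(16.6 - 12) + (16.4 - 12)] · 1 = 4.5.
Change in consumer surplus = 4.5 - 16.9 = -12.4.

-12.4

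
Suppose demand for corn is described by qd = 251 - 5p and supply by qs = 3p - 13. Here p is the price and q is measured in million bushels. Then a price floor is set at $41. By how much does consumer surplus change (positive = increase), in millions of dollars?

Setting quantity demanded equal to quantity supplied, 251 - 5p = 3p - 13, gives p* = 33 and q* = 86.
Since 41 > 33, the floor is binding.
At p = 41: qd = 251 - 5·41 = 46 and qs = 3·41 - 13 = 110.
Consumer surplus without the control is ½ · (50.2 - 33) · 86 = 739.6.
With the floor, consumers buy 46 units at 41, so CS = ½ · (50.2 - 41) · 46 = 211.6.
Change in consumer surplus = 211.6 - 739.6 = -528.

-528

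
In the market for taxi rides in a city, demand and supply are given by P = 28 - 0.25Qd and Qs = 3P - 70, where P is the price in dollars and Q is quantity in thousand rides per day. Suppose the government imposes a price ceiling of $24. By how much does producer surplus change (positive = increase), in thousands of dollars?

-10

Rearranging demand gives Qd = 112 - 4P. Without the control the market clears where 112 - 4P = 3P - 70, i.e. P* = 26 and Q* = 8.
The ceiling of 24 is below the equilibrium price 26, so it binds.
At P = 24: Qd = 112 - 4·24 = 16 and Qs = 3·24 - 70 = 2.
Producer surplus without the control is ½ · (26 - 70/3) · 8 = 32/3.
With the ceiling, producers sell 2 units at 24, so PS = ½ · (24 - 70/3) · 2 = 2/3.
Change in producer surplus = 2/3 - 32/3 = -10.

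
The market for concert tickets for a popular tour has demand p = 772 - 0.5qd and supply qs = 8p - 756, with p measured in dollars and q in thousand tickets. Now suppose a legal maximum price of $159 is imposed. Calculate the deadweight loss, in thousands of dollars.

Rearranging demand gives qd = 1544 - 2p. Setting quantity demanded equal to quantity supplied, 1544 - 2p = 8p - 756, gives p* = 230 and q* = 1084.
The ceiling of 159 is below the equilibrium price 230, so it binds.
At p = 159: qd = 1544 - 2·159 = 1226 and qs = 8·159 - 756 = 516.
Quantity traded falls to 516. At q = 516 the demand price is (1544 - 516)/2 = 514 and the supply price is (756 + 516)/8 = 159.
Deadweight loss = ½ · (514 - 159) · (1084 - 516) = ½ · 355 · 568 = 100820.

100820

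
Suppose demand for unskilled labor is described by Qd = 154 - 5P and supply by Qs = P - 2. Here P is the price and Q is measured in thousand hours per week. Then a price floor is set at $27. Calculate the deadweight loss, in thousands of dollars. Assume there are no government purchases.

15

In a free market, 154 - 5P = P - 2 gives the equilibrium P* = 26, Q* = 24.
Since 27 > 26, the floor is binding.
At P = 27: Qd = 154 - 5·27 = 19 and Qs = 27 - 2 = 25.
Quantity traded falls to 19. At Q = 19 the demand price is (154 - 19)/5 = 27 and the supply price is 2 + 19 = 21.
Deadweight loss = ½ · (27 - 21) · (24 - 19) = ½ · 6 · 5 = 15.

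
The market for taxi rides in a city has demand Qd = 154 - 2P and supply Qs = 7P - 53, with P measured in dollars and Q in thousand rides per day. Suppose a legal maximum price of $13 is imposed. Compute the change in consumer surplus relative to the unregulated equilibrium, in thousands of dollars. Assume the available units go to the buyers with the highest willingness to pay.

Setting quantity demanded equal to quantity supplied, 154 - 2P = 7P - 53, gives P* = 23 and Q* = 108.
The ceiling of 13 is below the equilibrium price 23, so it binds.
At P = 13: Qd = 154 - 2·13 = 128 and Qs = 7·13 - 53 = 38.
Consumer surplus without the control is ½ · (77 - 23) · 108 = 2916.
With the ceiling, 38 units are sold at 13 (assume they go to the highest-value buyers). The demand price at Q = 38 is 58, so CS = ½ · [(77 - 13) + (58 - 13)] · 38 = 2071.
Change in consumer surplus = 2071 - 2916 = -845.

-845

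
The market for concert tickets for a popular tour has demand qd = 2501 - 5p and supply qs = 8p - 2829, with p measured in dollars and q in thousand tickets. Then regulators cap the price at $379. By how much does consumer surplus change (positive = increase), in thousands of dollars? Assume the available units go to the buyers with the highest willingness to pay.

Setting quantity demanded equal to quantity supplied, 2501 - 5p = 8p - 2829, gives p* = 410 and q* = 451.
Because the ceiling (379) lies below the market-clearing price, it is binding.
At p = 379: qd = 2501 - 5·379 = 606 and qs = 8·379 - 2829 = 203.
Consumer surplus without the control is ½ · (500.2 - 410) · 451 = 20340.1.
With the ceiling, 203 units are sold at 379 (assume they go to the highest-value buyers). The demand price at q = 203 is 459.6, so CS = ½ · [(500.2 - 379) + (459.6 - 379)] · 203 = 20482.7.
Change in consumer surplus = 20482.7 - 20340.1 = 142.6.

142.6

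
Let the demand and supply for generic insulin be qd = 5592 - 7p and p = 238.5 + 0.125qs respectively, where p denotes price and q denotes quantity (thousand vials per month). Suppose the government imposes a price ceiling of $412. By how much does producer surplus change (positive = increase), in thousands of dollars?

-153120

Rearranging supply gives qs = 8p - 1908. Equilibrium: 5592 - 7p = 8p - 1908, so 7500 = 15p and p* = 500, q* = 2092.
Because the ceiling (412) lies below the market-clearing price, it is binding.
At p = 412: qd = 5592 - 7·412 = 2708 and qs = 8·412 - 1908 = 1388.
Producer surplus without the control is ½ · (500 - 238.5) · 2092 = 273529.
With the ceiling, producers sell 1388 units at 412, so PS = ½ · (412 - 238.5) · 1388 = 120409.
Change in producer surplus = 120409 - 273529 = -153120.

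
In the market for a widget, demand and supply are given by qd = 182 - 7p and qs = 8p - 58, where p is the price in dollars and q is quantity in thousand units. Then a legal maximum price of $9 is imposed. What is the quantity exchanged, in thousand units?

14

In a free market, 182 - 7p = 8p - 58 gives the equilibrium p* = 16, q* = 70.
The ceiling of 9 is below the equilibrium price 16, so it binds.
At p = 9: qd = 182 - 7·9 = 119 and qs = 8·9 - 58 = 14.
The quantity actually transacted is the short side, supply: 14.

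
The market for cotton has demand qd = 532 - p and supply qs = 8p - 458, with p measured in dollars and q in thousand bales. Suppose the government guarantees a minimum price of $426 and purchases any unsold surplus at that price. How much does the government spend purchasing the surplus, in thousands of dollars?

1211544

In a free market, 532 - p = 8p - 458 gives the equilibrium p* = 110, q* = 422.
Because the floor (426) lies above the market-clearing price, it is binding.
At p = 426: qd = 532 - 426 = 106 and qs = 8·426 - 458 = 2950.
Surplus = qs - qd = 2844.
Government expenditure = surplus × support price = 2844 × 426 = 1211544.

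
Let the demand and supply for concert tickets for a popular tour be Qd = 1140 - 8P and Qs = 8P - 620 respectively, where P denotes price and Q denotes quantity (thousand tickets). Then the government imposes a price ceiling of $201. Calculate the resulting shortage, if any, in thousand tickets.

Equilibrium: 1140 - 8P = 8P - 620, so 1760 = 16P and P* = 110, Q* = 260.
Since 201 is above P* = 110, the ceiling does not bind and the free-market outcome prevails.
Since the control does not bind, there is no shortage.

0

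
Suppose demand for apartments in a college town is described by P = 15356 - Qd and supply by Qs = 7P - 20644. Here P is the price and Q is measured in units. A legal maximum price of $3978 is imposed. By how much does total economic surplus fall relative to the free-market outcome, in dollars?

Rearranging demand gives Qd = 15356 - P. Setting quantity demanded equal to quantity supplied, 15356 - P = 7P - 20644, gives P* = 4500 and Q* = 10856.
The ceiling of 3978 is below the equilibrium price 4500, so it binds.
At P = 3978: Qd = 15356 - 3978 = 11378 and Qs = 7·3978 - 20644 = 7202.
Quantity traded falls to 7202. At Q = 7202 the demand price is 15356 - 7202 = 8154 and the supply price is (20644 + 7202)/7 = 3978.
Deadweight loss = ½ · (8154 - 3978) · (10856 - 7202) = ½ · 4176 · 3654 = 7629552.

7629552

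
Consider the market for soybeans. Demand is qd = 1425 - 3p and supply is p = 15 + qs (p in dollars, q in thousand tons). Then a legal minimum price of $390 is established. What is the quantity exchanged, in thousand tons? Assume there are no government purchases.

Rearranging supply gives qs = p - 15. Equilibrium: 1425 - 3p = p - 15, so 1440 = 4p and p* = 360, q* = 345.
Because the floor (390) lies above the market-clearing price, it is binding.
At p = 390: qd = 1425 - 3·390 = 255 and qs = 390 - 15 = 375.
The quantity actually transacted is the short side, demand: 255.

255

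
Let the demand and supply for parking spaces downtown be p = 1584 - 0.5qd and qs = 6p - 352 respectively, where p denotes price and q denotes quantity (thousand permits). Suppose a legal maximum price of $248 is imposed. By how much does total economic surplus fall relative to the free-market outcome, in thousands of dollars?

442368

Rearranging demand gives qd = 3168 - 2p. Equilibrium: 3168 - 2p = 6p - 352, so 3520 = 8p and p* = 440, q* = 2288.
Since 248 < 440, the ceiling is binding.
At p = 248: qd = 3168 - 2·248 = 2672 and qs = 6·248 - 352 = 1136.
Quantity traded falls to 1136. At q = 1136 the demand price is (3168 - 1136)/2 = 1016 and the supply price is (352 + 1136)/6 = 248.
Deadweight loss = ½ · (1016 - 248) · (2288 - 1136) = ½ · 768 · 1152 = 442368.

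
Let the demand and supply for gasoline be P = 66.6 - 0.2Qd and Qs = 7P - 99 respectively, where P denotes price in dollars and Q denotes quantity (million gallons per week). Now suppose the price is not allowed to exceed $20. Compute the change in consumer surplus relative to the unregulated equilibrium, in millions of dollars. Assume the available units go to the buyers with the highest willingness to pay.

-598.4

Rearranging demand gives Qd = 333 - 5P. In a free market, 333 - 5P = 7P - 99 gives the equilibrium P* = 36, Q* = 153.
Because the ceiling (20) lies below the market-clearing price, it is binding.
At P = 20: Qd = 333 - 5·20 = 233 and Qs = 7·20 - 99 = 41.
Consumer surplus without the control is ½ · (66.6 - 36) · 153 = 2340.9.
With the ceiling, 41 units are sold at 20 (assume they go to the highest-value buyers). The demand price at Q = 41 is 58.4, so CS = ½ · [(66.6 - 20) + (58.4 - 20)] · 41 = 1742.5.
Change in consumer surplus = 1742.5 - 2340.9 = -598.4.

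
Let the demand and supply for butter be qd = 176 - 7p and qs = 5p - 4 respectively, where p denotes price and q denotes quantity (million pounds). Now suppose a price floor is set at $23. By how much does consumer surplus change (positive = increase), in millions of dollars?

-344

In a free market, 176 - 7p = 5p - 4 gives the equilibrium p* = 15, q* = 71.
The floor of 23 is above the equilibrium price 15, so it binds.
At p = 23: qd = 176 - 7·23 = 15 and qs = 5·23 - 4 = 111.
Consumer surplus without the control is ½ · (176/7 - 15) · 71 = 5041/14.
With the floor, consumers buy 15 units at 23, so CS = ½ · (176/7 - 23) · 15 = 225/14.
Change in consumer surplus = 225/14 - 5041/14 = -344.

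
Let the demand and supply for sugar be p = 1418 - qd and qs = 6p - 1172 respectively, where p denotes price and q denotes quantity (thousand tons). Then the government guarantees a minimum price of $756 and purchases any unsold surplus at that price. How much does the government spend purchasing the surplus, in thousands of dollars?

2042712

Rearranging demand gives qd = 1418 - p. Setting quantity demanded equal to quantity supplied, 1418 - p = 6p - 1172, gives p* = 370 and q* = 1048.
Since 756 > 370, the floor is binding.
At p = 756: qd = 1418 - 756 = 662 and qs = 6·756 - 1172 = 3364.
Surplus = qs - qd = 2702.
Government expenditure = surplus × support price = 2702 × 756 = 2042712.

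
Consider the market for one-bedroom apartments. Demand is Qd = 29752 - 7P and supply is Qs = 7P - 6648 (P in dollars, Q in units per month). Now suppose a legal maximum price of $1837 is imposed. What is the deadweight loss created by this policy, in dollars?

Without the control the market clears where 29752 - 7P = 7P - 6648, i.e. P* = 2600 and Q* = 11552.
Since 1837 < 2600, the ceiling is binding.
At P = 1837: Qd = 29752 - 7·1837 = 16893 and Qs = 7·1837 - 6648 = 6211.
Quantity traded falls to 6211. At Q = 6211 the demand price is (29752 - 6211)/7 = 3363 and the supply price is (6648 + 6211)/7 = 1837.
Deadweight loss = ½ · (3363 - 1837) · (11552 - 6211) = ½ · 1526 · 5341 = 4075183.

4075183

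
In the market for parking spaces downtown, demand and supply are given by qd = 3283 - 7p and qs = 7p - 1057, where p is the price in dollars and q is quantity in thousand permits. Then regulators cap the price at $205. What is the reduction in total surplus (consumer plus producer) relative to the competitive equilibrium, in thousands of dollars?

77175

Setting quantity demanded equal to quantity supplied, 3283 - 7p = 7p - 1057, gives p* = 310 and q* = 1113.
Since 205 < 310, the ceiling is binding.
At p = 205: qd = 3283 - 7·205 = 1848 and qs = 7·205 - 1057 = 378.
Quantity traded falls to 378. At q = 378 the demand price is (3283 - 378)/7 = 415 and the supply price is (1057 + 378)/7 = 205.
Deadweight loss = ½ · (415 - 205) · (1113 - 378) = ½ · 210 · 735 = 77175.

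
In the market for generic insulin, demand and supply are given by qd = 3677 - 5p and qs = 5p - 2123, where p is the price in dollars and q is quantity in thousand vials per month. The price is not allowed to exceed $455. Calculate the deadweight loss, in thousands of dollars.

78125

Setting quantity demanded equal to quantity supplied, 3677 - 5p = 5p - 2123, gives p* = 580 and q* = 777.
Because the ceiling (455) lies below the market-clearing price, it is binding.
At p = 455: qd = 3677 - 5·455 = 1402 and qs = 5·455 - 2123 = 152.
Quantity traded falls to 152. At q = 152 the demand price is (3677 - 152)/5 = 705 and the supply price is (2123 + 152)/5 = 455.
Deadweight loss = ½ · (705 - 455) · (777 - 152) = ½ · 250 · 625 = 78125.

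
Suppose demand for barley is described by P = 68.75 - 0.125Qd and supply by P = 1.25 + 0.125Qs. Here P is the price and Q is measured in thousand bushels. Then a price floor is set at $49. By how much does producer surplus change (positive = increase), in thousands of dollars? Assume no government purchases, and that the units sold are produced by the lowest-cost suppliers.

Rearranging demand gives Qd = 550 - 8P; rearranging supply gives Qs = 8P - 10. Without the control the market clears where 550 - 8P = 8P - 10, i.e. P* = 35 and Q* = 270.
The floor of 49 is above the equilibrium price 35, so it binds.
At P = 49: Qd = 550 - 8·49 = 158 and Qs = 8·49 - 10 = 382.
Producer surplus without the control is ½ · (35 - 1.25) · 270 = 4556.25.
With the floor, 158 units are sold at 49. The supply price at Q = 158 is 21, so PS = ½ · [(49 - 1.25) + (49 - 21)] · 158 = 5984.25.
Change in producer surplus = 5984.25 - 4556.25 = 1428.

1428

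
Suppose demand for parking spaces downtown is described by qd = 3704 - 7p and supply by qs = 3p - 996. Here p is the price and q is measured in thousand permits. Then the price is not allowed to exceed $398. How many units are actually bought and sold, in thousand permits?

Without the control the market clears where 3704 - 7p = 3p - 996, i.e. p* = 470 and q* = 414.
Since 398 < 470, the ceiling is binding.
At p = 398: qd = 3704 - 7·398 = 918 and qs = 3·398 - 996 = 198.
The quantity actually transacted is the short side, supply: 198.

198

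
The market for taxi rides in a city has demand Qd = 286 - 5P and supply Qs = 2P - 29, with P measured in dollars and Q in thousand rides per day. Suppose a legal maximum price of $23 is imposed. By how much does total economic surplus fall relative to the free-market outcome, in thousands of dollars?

In a free market, 286 - 5P = 2P - 29 gives the equilibrium P* = 45, Q* = 61.
Because the ceiling (23) lies below the market-clearing price, it is binding.
At P = 23: Qd = 286 - 5·23 = 171 and Qs = 2·23 - 29 = 17.
Quantity traded falls to 17. At Q = 17 the demand price is (286 - 17)/5 = 53.8 and the supply price is (29 + 17)/2 = 23.
Deadweight loss = ½ · (53.8 - 23) · (61 - 17) = ½ · 30.8 · 44 = 677.6.

677.6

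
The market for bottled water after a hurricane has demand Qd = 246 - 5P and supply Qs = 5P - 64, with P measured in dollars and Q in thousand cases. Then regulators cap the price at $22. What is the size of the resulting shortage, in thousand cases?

Without the control the market clears where 246 - 5P = 5P - 64, i.e. P* = 31 and Q* = 91.
Since 22 < 31, the ceiling is binding.
At P = 22: Qd = 246 - 5·22 = 136 and Qs = 5·22 - 64 = 46.
Shortage = Qd - Qs = 136 - 46 = 90.

90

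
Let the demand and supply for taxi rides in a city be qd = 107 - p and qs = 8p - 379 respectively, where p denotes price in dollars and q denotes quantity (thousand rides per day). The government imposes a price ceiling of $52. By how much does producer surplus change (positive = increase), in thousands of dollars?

Setting quantity demanded equal to quantity supplied, 107 - p = 8p - 379, gives p* = 54 and q* = 53.
The ceiling of 52 is below the equilibrium price 54, so it binds.
At p = 52: qd = 107 - 52 = 55 and qs = 8·52 - 379 = 37.
Producer surplus without the control is ½ · (54 - 47.375) · 53 = 175.5625.
With the ceiling, producers sell 37 units at 52, so PS = ½ · (52 - 47.375) · 37 = 85.5625.
Change in producer surplus = 85.5625 - 175.5625 = -90.

-90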